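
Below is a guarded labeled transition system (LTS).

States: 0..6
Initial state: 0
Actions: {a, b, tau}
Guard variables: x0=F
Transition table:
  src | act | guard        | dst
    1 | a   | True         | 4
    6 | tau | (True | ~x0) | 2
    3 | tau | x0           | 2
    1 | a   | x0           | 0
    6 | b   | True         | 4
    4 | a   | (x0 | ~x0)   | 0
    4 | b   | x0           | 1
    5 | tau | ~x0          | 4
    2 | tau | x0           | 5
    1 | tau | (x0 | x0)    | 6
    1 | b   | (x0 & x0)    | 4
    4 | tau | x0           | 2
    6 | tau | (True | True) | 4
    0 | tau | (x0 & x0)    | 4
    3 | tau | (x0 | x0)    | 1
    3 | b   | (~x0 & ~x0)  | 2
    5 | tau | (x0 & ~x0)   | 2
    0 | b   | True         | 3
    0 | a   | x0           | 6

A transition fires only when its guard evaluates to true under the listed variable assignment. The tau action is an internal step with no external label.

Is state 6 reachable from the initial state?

Answer: UNREACHABLE

Working:
After dropping false guards: 8 live edges.
depth 0: {0}
depth 1: {3}  now seen {0,3}
depth 2: {2}  now seen {0,2,3}
R = {0,2,3}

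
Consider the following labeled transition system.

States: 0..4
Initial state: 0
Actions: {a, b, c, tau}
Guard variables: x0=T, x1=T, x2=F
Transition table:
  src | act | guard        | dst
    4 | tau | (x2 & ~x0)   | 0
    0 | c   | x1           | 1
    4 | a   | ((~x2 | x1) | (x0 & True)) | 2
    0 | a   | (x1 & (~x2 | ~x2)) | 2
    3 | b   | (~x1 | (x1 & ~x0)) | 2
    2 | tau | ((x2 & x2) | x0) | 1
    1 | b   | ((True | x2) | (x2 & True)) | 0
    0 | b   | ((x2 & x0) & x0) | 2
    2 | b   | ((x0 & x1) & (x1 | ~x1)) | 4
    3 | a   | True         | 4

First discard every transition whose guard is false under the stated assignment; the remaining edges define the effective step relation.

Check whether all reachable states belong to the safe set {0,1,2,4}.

Answer: INVARIANT HOLDS

Trace:
Inv-set: {0,1,2,4}
Reachable = {0,1,2,4}
  0: safe
  1: safe
  2: safe
  4: safe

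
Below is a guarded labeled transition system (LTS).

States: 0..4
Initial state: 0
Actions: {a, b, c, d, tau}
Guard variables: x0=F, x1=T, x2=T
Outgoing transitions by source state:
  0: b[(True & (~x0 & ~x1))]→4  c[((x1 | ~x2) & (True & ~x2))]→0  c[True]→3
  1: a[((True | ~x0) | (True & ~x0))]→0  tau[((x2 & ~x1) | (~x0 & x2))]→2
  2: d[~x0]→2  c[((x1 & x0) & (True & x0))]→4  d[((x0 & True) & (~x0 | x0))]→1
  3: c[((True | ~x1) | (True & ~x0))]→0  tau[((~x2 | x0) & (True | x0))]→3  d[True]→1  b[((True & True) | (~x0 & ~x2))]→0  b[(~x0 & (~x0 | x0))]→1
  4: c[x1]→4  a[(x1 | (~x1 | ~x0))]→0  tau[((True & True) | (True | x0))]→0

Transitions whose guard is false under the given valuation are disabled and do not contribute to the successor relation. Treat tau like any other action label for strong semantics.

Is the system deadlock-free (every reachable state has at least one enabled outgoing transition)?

Reachable = {0,1,2,3}
  0: c→3  [1 exit(s)]
  1: a→0  tau→2  [2 exit(s)]
  2: d→2  [1 exit(s)]
  3: b→0  b→1  c→0  d→1  [4 exit(s)]

Answer: DEADLOCK-FREE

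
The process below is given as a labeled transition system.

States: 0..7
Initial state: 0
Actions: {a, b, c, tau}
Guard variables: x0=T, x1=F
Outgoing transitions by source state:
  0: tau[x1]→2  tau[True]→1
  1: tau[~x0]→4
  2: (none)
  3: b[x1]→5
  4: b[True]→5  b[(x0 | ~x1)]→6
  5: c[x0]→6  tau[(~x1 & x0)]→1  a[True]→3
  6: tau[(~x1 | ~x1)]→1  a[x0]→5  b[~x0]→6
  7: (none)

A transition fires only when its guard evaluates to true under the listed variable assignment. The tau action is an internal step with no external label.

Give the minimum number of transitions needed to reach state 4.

Answer: UNREACHABLE

Trace:
BFS to 4:
  depth 0: {0}
  depth 1: {1}
4 never appears.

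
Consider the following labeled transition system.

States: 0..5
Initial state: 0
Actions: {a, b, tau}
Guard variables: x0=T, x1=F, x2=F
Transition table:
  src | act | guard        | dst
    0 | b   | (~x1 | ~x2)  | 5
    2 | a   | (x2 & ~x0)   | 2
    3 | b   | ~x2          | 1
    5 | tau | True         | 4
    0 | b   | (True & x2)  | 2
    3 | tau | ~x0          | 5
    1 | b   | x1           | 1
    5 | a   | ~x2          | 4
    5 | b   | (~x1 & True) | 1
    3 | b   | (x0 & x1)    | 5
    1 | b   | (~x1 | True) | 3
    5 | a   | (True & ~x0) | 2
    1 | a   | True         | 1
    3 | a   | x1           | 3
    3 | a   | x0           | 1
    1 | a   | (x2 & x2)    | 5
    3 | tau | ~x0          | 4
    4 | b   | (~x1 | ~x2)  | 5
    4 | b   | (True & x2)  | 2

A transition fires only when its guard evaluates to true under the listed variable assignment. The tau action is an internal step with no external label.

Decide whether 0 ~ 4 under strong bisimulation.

Answer: BISIMILAR

Trace:
Bisimulation quotient by refinement:
  π0 = {{0,1,2,3,4,5}}
  π1 = {{0,4},{1,3},{2},{5}}
stable after 2 split(s): 4 block(s)
0∈{0,4}, 4∈{0,4}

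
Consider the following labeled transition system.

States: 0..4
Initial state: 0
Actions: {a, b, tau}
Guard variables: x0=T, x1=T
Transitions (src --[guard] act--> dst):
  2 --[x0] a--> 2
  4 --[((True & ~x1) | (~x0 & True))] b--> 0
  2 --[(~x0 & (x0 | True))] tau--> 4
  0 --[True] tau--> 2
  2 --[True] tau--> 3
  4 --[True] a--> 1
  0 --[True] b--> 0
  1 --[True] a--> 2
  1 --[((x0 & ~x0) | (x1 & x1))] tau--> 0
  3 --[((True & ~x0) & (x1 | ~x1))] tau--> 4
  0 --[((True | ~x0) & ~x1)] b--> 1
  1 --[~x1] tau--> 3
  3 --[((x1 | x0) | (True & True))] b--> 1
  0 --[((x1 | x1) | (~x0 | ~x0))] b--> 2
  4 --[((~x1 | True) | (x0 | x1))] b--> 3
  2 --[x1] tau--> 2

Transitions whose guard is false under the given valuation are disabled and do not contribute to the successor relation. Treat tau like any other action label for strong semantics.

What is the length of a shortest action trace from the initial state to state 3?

Answer: 2

Analysis:
Layered search for 3:
  Layer 0: {0}
  Layer 1: {2}
  Layer 2: {3}
depth(3)=2, e.g. b·tau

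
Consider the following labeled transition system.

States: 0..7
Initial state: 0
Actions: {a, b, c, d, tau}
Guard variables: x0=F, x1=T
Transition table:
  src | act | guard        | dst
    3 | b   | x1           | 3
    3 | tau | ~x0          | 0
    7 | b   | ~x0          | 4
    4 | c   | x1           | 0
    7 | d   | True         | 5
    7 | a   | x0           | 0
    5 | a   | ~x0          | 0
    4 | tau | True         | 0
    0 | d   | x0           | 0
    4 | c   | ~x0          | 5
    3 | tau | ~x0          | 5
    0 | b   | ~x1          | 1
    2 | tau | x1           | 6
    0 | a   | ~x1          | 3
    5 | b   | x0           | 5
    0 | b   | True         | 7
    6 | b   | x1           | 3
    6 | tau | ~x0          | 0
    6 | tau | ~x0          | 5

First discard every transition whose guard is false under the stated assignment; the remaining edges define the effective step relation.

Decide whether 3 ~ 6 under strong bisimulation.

Bisimulation quotient by refinement:
  π0 = {{0,1,2,3,4,5,6,7}}
  π1 = {{0},{1},{2},{3,6},{4},{5},{7}}
Fixed point at round 2; 7 class(es).
class of 3: {3,6}; class of 6: {3,6}

Answer: BISIMILAR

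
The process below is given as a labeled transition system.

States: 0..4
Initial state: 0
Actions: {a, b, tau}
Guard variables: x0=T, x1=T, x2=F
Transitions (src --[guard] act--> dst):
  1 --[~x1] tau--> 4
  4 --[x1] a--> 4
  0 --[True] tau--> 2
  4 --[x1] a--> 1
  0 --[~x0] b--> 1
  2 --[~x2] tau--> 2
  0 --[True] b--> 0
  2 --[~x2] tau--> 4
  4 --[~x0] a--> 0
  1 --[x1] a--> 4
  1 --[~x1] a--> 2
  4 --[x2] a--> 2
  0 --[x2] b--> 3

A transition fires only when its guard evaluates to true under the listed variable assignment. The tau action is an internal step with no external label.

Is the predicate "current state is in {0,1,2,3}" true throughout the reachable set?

Answer: INVARIANT VIOLATED at state 4

Analysis:
Allowed set {0,1,2,3}
Reachable = {0,1,2,4}
  0: safe
  1: safe
  2: safe
  4: ✗ unsafe
witness against invariant: tau·tau → 4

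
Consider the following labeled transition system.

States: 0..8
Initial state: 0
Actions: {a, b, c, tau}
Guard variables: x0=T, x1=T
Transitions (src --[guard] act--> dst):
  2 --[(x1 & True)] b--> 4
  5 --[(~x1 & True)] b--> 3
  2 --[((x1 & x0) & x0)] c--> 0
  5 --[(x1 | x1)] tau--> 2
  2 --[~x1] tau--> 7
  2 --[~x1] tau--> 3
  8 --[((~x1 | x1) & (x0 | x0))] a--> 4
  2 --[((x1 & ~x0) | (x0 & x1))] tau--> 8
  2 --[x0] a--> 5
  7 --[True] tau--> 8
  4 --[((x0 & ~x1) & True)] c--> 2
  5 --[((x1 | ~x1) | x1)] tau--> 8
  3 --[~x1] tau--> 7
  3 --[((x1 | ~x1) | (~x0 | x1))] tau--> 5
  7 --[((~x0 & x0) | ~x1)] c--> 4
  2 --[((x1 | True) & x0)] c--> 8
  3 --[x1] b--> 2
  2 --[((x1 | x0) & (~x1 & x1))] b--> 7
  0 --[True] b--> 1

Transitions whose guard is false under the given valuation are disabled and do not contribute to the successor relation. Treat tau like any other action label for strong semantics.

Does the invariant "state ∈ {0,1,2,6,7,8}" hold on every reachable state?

Answer: INVARIANT HOLDS

Analysis:
Allowed set {0,1,2,6,7,8}
R = {0,1}
  0: safe
  1: safe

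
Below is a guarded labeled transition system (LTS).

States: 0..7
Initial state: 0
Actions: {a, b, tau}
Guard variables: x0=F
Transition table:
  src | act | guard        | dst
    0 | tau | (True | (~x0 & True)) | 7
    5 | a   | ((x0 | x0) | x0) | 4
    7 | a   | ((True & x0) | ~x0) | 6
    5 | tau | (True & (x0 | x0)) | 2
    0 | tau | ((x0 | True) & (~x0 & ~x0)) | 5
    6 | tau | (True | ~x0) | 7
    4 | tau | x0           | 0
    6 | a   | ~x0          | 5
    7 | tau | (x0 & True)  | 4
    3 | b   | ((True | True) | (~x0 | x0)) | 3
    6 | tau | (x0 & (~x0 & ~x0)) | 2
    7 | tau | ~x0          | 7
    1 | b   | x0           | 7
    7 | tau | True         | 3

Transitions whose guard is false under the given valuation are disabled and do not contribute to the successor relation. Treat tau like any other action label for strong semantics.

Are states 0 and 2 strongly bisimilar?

Answer: NOT BISIMILAR

Trace:
Bisimulation quotient by refinement:
  P[0] = {{0,1,2,3,4,5,6,7}}
  P[1] = {{0},{1,2,4,5},{3},{6,7}}
  P[2] = {{0},{1,2,4,5},{3},{6},{7}}
Fixed point at round 3; 5 class(es).
0∈{0}, 2∈{1,2,4,5}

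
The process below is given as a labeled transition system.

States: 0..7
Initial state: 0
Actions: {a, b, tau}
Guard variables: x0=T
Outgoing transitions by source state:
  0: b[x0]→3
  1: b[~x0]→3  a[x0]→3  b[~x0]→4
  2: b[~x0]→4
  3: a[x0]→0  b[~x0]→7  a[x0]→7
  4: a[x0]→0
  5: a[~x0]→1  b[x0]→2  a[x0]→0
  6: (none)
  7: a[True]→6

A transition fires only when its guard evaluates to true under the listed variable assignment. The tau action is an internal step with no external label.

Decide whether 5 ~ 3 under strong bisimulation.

Refine partition for ~:
  π0 = {{0,1,2,3,4,5,6,7}}
  π1 = {{0},{1,3,4,7},{2,6},{5}}
  π2 = {{0},{1},{2,6},{3},{4},{5},{7}}
7 equivalence class(es) (converged in 3)
5∈{5}, 3∈{3}

Answer: NOT BISIMILAR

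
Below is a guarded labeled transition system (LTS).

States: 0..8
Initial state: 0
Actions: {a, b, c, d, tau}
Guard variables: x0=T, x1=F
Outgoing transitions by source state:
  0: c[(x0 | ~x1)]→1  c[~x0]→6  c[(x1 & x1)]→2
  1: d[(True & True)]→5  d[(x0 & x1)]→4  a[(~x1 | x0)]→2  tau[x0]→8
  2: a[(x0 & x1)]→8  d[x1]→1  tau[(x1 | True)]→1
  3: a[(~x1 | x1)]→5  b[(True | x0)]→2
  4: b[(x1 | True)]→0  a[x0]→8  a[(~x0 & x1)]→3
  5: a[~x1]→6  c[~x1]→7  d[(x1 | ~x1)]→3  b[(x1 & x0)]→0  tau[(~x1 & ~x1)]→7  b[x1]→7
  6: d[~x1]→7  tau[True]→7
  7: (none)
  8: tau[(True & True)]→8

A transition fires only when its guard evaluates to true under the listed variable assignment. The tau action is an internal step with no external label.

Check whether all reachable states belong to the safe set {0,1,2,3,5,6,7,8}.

Inv-set: {0,1,2,3,5,6,7,8}
R = {0,1,2,3,5,6,7,8}
  0: ✓
  1: ✓
  2: ✓
  3: ✓
  5: ✓
  6: ✓
  7: ✓
  8: ✓

Answer: INVARIANT HOLDS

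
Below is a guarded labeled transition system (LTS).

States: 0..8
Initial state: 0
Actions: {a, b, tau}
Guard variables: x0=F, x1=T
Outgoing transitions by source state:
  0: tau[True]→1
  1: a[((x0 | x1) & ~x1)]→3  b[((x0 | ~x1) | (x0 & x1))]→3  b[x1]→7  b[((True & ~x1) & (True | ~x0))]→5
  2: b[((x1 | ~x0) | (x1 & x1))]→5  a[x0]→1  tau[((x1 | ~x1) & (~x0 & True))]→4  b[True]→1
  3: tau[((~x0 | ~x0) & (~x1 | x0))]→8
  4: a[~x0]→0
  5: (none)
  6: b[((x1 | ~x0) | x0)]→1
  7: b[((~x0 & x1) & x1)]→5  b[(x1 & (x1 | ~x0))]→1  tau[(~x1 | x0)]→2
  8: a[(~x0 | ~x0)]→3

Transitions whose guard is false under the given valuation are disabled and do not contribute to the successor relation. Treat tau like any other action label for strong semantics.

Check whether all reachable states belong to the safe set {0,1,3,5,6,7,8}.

Answer: INVARIANT HOLDS

Analysis:
Safe = {0,1,3,5,6,7,8}
Reach set: {0,1,5,7}
  0: ok
  1: ok
  5: ok
  7: ok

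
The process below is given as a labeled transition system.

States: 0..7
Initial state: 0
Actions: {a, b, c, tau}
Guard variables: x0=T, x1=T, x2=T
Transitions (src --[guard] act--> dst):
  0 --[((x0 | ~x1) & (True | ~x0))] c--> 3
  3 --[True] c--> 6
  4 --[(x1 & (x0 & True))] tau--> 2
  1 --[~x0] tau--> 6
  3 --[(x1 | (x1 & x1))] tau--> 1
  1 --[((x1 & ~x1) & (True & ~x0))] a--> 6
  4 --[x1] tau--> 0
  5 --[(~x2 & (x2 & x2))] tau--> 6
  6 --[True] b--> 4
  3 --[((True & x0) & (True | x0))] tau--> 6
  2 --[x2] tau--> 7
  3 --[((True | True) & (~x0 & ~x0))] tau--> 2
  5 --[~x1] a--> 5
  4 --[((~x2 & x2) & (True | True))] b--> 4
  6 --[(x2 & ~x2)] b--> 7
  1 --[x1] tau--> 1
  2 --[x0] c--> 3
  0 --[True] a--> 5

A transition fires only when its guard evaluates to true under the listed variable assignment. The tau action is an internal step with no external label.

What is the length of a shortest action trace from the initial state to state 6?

Answer: 2

Analysis:
Layered search for 6:
  Layer 0: {0}
  Layer 1: {3,5}
  Layer 2: {1,6}
6 enters at depth 2; path c·c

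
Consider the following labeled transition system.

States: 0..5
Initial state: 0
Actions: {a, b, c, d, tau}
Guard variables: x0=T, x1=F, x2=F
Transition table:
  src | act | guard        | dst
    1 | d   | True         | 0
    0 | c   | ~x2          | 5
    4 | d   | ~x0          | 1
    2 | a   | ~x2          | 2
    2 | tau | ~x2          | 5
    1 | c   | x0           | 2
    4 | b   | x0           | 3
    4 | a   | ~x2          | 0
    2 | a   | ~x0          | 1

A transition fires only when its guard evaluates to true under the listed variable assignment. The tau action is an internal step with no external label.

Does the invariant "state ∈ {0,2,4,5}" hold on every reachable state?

Answer: INVARIANT HOLDS

Working:
Inv-set: {0,2,4,5}
Reach set: {0,5}
  0: ok
  5: ok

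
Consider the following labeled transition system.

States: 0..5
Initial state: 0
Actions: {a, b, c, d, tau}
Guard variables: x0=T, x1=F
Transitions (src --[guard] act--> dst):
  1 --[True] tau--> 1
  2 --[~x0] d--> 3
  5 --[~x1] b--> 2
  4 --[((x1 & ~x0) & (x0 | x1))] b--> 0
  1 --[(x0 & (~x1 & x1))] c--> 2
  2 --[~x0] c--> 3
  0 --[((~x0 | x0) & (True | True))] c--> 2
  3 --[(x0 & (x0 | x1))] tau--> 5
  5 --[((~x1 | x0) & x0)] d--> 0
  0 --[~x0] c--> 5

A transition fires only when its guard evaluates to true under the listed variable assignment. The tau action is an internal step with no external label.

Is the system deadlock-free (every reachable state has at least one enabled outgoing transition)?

Answer: DEADLOCK at state 2

Trace:
R = {0,2}
  0: c→2  [1 out]
  2: ∅  [STUCK]
trace reaching 2: c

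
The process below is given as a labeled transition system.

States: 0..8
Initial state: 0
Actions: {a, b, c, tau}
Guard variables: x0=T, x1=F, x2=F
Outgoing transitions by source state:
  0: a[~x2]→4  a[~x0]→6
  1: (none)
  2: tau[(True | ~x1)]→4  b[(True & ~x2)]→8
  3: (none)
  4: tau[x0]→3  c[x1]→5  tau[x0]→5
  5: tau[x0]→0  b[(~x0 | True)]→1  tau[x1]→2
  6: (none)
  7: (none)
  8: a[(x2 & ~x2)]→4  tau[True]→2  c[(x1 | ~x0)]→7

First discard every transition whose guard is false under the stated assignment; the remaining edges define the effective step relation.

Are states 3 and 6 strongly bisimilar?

Bisimulation quotient by refinement:
  round 0: {{0,1,2,3,4,5,6,7,8}}
  round 1: {{0},{1,3,6,7},{2,5},{4,8}}
  round 2: {{0},{1,3,6,7},{2},{4},{5},{8}}
stable after 3 split(s): 6 block(s)
3∈{1,3,6,7}, 6∈{1,3,6,7}

Answer: BISIMILAR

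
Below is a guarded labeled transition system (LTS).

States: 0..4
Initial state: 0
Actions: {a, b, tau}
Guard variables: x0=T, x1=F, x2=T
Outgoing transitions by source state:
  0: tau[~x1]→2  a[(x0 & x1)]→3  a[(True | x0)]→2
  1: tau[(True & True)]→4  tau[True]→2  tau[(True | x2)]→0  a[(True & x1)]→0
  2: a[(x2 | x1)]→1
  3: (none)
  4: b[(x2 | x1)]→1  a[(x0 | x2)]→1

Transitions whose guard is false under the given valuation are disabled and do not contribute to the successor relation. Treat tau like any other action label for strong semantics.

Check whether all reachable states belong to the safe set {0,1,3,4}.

Answer: INVARIANT VIOLATED at state 2

Working:
Safe = {0,1,3,4}
Reach set: {0,1,2,4}
  0: ok
  1: ok
  2: ✗ unsafe
  4: ok
witness against invariant: tau → 2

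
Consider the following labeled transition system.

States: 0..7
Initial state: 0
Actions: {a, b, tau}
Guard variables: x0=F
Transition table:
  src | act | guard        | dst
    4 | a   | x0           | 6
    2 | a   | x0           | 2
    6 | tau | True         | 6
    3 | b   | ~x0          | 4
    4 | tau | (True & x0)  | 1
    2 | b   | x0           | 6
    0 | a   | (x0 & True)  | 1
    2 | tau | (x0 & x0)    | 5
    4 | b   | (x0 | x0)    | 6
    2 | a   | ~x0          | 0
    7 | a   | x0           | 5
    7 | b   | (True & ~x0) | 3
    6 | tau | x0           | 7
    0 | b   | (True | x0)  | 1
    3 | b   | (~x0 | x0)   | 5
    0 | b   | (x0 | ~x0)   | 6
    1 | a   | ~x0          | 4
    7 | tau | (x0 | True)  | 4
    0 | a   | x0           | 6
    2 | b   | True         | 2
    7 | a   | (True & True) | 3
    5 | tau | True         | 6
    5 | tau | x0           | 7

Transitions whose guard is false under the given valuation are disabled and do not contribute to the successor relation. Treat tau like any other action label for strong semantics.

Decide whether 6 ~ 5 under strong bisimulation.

Answer: BISIMILAR

Analysis:
Refine partition for ~:
  π0 = {{0,1,2,3,4,5,6,7}}
  π1 = {{0,3},{1},{2},{4},{5,6},{7}}
  π2 = {{0},{1},{2},{3},{4},{5,6},{7}}
Fixed point at round 3; 7 class(es).
6∈{5,6}, 5∈{5,6}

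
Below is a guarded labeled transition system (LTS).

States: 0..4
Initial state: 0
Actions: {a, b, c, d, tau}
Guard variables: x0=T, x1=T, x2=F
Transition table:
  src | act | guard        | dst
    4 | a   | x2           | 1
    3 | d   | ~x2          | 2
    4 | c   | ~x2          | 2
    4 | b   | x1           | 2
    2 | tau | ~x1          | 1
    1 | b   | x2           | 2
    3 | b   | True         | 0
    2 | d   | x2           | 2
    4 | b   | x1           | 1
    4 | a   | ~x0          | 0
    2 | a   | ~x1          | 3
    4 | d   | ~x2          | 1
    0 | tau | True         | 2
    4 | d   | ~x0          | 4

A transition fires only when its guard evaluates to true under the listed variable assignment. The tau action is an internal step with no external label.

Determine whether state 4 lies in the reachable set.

Guard filter leaves 7 enabled edge(s).
L0 = {0}
L1 = {2}  total {0,2}
Reach set: {0,2}

Answer: UNREACHABLE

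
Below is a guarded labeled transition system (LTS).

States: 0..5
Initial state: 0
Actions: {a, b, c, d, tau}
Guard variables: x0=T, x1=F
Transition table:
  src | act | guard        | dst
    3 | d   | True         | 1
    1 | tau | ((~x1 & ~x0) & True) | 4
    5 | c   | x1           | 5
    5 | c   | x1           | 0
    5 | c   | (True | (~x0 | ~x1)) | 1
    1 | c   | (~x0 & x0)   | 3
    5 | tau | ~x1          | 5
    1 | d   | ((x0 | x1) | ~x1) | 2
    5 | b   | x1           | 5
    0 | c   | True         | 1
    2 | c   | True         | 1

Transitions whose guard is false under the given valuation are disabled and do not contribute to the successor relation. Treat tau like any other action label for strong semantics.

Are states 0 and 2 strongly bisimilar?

Compute ~ classes (split until stable):
  P[0] = {{0,1,2,3,4,5}}
  P[1] = {{0,2},{1,3},{4},{5}}
  P[2] = {{0,2},{1},{3},{4},{5}}
Fixed point at round 3; 5 class(es).
0∈{0,2}, 2∈{0,2}

Answer: BISIMILAR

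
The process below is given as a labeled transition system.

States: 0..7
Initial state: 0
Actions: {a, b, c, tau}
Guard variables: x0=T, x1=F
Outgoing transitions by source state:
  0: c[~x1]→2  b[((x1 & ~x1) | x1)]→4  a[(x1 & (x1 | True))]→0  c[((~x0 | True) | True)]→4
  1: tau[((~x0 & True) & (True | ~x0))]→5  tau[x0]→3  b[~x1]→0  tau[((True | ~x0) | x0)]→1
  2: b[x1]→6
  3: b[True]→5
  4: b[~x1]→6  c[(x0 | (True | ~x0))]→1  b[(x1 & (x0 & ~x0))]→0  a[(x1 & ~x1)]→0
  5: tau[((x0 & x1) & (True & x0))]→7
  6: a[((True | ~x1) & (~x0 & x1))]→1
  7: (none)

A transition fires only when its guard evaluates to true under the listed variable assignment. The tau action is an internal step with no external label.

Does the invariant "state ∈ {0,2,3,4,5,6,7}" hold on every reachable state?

Allowed set {0,2,3,4,5,6,7}
R = {0,1,2,3,4,5,6}
  0: ✓
  1: outside
  2: ✓
  3: ✓
  4: ✓
  5: ✓
  6: ✓
witness against invariant: c·c → 1

Answer: INVARIANT VIOLATED at state 1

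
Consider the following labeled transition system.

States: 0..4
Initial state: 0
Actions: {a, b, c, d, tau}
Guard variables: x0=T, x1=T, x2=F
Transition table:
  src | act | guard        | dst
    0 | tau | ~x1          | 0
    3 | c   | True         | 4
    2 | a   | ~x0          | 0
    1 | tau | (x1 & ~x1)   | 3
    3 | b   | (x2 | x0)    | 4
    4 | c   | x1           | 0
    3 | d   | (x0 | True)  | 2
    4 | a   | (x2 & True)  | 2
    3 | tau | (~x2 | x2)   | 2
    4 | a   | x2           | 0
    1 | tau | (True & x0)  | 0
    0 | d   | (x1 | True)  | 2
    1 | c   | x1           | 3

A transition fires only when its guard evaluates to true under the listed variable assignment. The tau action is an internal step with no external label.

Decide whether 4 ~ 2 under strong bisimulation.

Bisimulation quotient by refinement:
  P[0] = {{0,1,2,3,4}}
  P[1] = {{0},{1},{2},{3},{4}}
stable after 2 split(s): 5 block(s)
[4]={4}  [2]={2}

Answer: NOT BISIMILAR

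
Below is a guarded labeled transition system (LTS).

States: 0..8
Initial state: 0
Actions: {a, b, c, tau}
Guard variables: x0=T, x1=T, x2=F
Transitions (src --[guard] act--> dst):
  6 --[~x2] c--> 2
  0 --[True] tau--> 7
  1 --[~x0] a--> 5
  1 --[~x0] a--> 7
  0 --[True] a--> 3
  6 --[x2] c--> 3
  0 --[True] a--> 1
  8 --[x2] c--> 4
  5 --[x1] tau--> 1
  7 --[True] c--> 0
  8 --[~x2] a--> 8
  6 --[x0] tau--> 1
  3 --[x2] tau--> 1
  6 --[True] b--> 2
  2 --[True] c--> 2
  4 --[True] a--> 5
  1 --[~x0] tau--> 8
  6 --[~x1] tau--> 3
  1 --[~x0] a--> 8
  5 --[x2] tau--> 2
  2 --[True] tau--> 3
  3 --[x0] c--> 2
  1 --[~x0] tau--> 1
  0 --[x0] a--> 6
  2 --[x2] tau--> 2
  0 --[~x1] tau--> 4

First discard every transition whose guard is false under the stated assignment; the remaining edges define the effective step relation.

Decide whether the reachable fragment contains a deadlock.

Reach set: {0,1,2,3,6,7}
  0: a→1  a→3  a→6  tau→7  [4 out]
  1: ∅  [deadlock]
  2: c→2  tau→3  [2 out]
  3: c→2  [1 out]
  6: b→2  c→2  tau→1  [3 out]
  7: c→0  [1 out]
trace reaching 1: a

Answer: DEADLOCK at state 1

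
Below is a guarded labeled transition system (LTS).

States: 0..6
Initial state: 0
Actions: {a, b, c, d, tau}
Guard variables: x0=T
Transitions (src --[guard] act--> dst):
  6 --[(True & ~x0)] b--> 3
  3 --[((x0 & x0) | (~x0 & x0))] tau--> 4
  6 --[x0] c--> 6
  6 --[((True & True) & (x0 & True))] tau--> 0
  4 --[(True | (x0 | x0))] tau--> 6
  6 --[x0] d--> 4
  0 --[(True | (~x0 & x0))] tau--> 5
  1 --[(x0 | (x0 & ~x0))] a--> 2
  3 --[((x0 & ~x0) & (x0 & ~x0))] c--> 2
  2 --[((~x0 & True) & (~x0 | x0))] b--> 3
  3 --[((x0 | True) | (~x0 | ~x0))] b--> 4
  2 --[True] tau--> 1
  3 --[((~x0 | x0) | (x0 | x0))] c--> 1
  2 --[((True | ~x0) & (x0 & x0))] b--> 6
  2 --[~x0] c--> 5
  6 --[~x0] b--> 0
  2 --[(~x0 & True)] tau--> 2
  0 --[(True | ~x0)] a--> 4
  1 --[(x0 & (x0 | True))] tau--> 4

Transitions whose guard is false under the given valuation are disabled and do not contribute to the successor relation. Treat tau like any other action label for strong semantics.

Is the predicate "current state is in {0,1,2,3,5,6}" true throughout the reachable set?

Answer: INVARIANT VIOLATED at state 4

Trace:
Allowed set {0,1,2,3,5,6}
Reachable = {0,4,5,6}
  0: safe
  4: outside
  5: safe
  6: safe
counterexample path to 4: a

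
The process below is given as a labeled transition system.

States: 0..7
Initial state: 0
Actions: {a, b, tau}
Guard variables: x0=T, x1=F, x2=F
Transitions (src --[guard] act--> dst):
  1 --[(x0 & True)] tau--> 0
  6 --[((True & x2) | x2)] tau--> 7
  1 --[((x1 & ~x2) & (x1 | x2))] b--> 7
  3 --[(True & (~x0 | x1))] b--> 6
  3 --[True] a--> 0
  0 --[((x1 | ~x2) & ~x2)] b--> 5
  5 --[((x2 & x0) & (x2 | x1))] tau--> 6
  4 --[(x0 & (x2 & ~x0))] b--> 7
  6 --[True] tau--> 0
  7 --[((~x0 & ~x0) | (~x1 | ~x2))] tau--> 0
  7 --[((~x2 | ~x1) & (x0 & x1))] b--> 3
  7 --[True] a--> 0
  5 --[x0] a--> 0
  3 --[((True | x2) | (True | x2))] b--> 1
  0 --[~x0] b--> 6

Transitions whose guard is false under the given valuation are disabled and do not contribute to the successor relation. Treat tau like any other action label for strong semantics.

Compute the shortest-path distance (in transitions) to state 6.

Answer: UNREACHABLE

Trace:
Breadth-first toward 6:
  Layer 0: {0}
  Layer 1: {5}
6 never appears.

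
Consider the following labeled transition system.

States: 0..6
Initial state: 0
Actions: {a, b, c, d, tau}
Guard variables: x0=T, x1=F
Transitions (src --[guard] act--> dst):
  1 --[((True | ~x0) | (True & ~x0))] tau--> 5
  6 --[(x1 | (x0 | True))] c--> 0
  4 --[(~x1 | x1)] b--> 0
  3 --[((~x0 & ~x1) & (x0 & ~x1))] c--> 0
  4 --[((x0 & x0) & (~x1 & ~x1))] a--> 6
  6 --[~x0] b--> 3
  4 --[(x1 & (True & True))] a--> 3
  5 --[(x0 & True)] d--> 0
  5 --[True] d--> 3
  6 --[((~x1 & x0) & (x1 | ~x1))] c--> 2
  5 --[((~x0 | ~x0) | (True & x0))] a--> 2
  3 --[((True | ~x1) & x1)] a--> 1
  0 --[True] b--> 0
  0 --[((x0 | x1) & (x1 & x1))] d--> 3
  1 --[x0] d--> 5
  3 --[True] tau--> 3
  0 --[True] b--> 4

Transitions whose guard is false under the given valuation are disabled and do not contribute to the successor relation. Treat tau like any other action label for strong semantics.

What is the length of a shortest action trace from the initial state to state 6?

Answer: 2

Trace:
Breadth-first toward 6:
  depth 0: {0}
  depth 1: {4}
  depth 2: {6}
6 enters at depth 2; path b·a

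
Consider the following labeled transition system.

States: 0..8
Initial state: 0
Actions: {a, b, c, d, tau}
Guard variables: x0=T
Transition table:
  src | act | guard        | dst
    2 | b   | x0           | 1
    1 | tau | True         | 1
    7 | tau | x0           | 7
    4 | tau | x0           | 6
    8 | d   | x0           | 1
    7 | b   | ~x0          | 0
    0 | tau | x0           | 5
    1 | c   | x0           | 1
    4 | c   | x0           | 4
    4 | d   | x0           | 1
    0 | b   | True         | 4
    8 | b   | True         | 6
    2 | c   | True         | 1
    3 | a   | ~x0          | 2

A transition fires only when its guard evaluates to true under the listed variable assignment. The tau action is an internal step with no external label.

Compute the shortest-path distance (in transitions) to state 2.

Breadth-first toward 2:
  Layer 0: {0}
  Layer 1: {4,5}
  Layer 2: {1,6}
2 never appears.

Answer: UNREACHABLE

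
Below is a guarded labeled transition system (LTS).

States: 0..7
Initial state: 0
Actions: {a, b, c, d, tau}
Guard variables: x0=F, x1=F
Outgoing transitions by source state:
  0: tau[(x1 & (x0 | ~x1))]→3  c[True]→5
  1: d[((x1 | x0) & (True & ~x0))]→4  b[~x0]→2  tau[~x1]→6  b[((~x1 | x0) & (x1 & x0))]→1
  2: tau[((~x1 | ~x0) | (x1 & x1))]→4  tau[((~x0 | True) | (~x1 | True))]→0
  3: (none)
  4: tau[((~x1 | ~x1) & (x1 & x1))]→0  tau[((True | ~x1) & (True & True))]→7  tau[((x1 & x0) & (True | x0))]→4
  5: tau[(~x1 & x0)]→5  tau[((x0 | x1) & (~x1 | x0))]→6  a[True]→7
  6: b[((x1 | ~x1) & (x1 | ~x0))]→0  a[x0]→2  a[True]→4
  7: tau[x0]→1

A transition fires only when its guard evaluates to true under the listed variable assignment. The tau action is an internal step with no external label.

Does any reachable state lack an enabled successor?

Answer: DEADLOCK at state 7

Working:
Reach set: {0,5,7}
  0: c→5  [deg 1]
  5: a→7  [deg 1]
  7: ∅  [deadlock]
witness 7: c·a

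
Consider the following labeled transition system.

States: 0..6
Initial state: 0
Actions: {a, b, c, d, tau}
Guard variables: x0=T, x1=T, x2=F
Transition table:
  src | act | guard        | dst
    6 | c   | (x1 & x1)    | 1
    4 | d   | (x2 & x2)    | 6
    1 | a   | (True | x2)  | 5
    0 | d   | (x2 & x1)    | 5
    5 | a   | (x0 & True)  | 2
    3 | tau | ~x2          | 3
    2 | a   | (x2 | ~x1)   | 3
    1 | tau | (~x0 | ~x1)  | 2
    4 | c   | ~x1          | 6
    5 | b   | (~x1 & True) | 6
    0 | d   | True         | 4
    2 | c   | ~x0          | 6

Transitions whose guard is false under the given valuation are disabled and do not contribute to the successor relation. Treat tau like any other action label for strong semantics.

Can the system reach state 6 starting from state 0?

Guard filter leaves 5 enabled edge(s).
L0 = {0}
L1 = {4}  cumulative {0,4}
Reachable = {0,4}

Answer: UNREACHABLE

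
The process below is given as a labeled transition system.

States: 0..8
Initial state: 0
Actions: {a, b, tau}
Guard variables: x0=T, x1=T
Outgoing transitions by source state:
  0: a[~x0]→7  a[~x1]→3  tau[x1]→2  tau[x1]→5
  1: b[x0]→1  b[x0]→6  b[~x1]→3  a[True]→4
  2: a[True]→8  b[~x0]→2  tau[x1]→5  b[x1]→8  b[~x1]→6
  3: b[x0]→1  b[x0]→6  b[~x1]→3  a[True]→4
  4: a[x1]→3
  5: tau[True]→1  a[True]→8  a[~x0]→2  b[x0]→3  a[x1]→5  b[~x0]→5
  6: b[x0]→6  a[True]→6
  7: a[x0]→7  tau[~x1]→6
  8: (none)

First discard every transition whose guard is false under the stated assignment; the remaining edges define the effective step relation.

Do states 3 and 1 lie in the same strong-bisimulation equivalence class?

Answer: BISIMILAR

Working:
Compute ~ classes (split until stable):
  P[0] = {{0,1,2,3,4,5,6,7,8}}
  P[1] = {{0},{1,3,6},{2,5},{4,7},{8}}
  P[2] = {{0},{1,3},{2},{4},{5},{6},{7},{8}}
8 equivalence class(es) (converged in 3)
class of 3: {1,3}; class of 1: {1,3}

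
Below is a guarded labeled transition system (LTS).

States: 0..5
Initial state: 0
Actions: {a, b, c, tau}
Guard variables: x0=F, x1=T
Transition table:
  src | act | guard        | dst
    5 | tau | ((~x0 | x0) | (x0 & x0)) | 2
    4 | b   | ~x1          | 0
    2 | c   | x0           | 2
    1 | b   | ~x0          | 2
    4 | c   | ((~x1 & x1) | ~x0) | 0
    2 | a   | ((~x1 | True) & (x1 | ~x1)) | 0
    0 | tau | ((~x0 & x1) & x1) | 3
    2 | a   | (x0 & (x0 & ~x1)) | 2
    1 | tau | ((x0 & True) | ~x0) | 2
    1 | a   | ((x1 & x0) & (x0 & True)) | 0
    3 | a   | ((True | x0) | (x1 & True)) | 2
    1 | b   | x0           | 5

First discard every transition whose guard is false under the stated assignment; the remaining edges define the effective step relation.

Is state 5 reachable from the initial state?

7 transition(s) survive guard evaluation.
depth 0: {0}
depth 1: {3}  now seen {0,3}
depth 2: {2}  now seen {0,2,3}
Reach set: {0,2,3}

Answer: UNREACHABLE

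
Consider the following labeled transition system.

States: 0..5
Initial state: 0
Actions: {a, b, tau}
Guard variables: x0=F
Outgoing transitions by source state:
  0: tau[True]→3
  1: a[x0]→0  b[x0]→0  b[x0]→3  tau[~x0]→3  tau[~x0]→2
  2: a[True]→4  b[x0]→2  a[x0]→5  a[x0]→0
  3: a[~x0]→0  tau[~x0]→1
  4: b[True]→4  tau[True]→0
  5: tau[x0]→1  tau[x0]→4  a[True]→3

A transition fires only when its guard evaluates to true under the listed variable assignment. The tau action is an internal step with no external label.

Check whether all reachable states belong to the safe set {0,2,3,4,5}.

Answer: INVARIANT VIOLATED at state 1

Working:
Safe = {0,2,3,4,5}
R = {0,1,2,3,4}
  0: ok
  1: outside
  2: ok
  3: ok
  4: ok
witness against invariant: tau·tau → 1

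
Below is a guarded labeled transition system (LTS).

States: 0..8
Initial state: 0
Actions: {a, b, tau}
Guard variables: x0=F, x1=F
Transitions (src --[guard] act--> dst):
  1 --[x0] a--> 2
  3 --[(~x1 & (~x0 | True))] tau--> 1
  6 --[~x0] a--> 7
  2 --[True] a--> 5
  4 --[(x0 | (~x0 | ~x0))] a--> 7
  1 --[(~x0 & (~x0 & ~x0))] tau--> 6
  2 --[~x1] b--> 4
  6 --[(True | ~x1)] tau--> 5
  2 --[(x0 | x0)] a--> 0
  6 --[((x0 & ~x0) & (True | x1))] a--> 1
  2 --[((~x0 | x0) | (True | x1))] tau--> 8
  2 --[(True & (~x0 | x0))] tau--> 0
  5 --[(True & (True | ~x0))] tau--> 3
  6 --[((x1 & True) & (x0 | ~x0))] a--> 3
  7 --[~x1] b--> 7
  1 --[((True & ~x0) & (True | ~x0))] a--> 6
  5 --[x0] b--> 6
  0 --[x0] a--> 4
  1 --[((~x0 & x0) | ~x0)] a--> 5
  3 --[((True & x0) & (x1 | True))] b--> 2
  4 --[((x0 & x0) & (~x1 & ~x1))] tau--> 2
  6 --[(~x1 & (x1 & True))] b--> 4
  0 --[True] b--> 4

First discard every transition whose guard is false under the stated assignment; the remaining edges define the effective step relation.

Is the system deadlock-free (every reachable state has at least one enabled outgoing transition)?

R = {0,4,7}
  0: b→4  [1 out]
  4: a→7  [1 out]
  7: b→7  [1 out]

Answer: DEADLOCK-FREE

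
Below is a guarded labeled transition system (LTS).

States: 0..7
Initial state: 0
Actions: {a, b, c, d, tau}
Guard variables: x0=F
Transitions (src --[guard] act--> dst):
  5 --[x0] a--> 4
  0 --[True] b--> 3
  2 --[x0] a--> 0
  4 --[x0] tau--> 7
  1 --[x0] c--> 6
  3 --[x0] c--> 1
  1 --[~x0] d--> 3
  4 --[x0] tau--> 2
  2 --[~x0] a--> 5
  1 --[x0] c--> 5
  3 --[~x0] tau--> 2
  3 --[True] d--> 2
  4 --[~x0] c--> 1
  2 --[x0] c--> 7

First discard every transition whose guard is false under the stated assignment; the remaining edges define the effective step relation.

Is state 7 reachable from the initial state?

After dropping false guards: 6 live edges.
L0 = {0}
L1 = {3}  now seen {0,3}
L2 = {2}  now seen {0,2,3}
L3 = {5}  now seen {0,2,3,5}
Reach set: {0,2,3,5}

Answer: UNREACHABLE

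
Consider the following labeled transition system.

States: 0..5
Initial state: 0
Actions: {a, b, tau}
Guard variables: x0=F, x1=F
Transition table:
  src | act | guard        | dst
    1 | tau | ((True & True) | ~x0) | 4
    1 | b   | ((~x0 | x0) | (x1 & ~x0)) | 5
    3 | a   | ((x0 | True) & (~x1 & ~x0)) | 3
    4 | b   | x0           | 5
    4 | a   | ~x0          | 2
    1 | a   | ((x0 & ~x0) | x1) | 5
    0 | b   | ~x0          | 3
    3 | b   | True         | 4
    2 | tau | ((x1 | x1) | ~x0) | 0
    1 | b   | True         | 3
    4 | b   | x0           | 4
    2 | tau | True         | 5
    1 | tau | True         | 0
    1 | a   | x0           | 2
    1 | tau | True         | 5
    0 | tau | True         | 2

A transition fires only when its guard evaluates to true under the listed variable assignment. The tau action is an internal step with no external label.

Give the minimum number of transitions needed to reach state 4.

Answer: 2

Trace:
BFS to 4:
  L0 = {0}
  L1 = {2,3}
  L2 = {4,5}
first hit 4 at d=2 via b·b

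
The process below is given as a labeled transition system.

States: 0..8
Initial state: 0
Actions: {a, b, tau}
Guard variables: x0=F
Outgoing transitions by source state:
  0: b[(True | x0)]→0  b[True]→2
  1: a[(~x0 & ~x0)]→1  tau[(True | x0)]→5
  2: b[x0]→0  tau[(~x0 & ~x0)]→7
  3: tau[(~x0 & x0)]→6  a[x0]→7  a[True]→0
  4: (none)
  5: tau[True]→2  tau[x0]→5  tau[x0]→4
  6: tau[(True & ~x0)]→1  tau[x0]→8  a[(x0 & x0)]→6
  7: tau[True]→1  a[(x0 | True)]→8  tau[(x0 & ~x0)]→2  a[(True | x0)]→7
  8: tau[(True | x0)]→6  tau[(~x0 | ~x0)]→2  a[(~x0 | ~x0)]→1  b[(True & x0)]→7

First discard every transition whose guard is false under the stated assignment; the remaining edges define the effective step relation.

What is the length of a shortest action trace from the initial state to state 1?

Answer: 3

Analysis:
Layered search for 1:
  L0 = {0}
  L1 = {2}
  L2 = {7}
  L3 = {1,8}
first hit 1 at d=3 via b·tau·tau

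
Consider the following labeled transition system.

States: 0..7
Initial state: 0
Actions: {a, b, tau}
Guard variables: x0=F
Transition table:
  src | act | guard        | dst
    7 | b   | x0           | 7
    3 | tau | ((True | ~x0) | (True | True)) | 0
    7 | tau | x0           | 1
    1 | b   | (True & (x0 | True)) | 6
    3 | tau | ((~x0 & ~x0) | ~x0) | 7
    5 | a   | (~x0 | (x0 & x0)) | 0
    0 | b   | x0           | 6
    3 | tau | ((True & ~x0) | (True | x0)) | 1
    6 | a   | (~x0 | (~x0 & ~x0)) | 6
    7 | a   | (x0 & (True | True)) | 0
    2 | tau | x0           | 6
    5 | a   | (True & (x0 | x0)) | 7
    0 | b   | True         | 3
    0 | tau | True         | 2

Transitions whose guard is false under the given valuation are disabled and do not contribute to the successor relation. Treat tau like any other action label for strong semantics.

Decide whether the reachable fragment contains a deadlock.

Reach set: {0,1,2,3,6,7}
  0: b→3  tau→2  [2 exit(s)]
  1: b→6  [1 exit(s)]
  2: ∅  [deadlock]
  3: tau→0  tau→1  tau→7  [3 exit(s)]
  6: a→6  [1 exit(s)]
  7: ∅  [deadlock]
witness 2: tau

Answer: DEADLOCK at state 2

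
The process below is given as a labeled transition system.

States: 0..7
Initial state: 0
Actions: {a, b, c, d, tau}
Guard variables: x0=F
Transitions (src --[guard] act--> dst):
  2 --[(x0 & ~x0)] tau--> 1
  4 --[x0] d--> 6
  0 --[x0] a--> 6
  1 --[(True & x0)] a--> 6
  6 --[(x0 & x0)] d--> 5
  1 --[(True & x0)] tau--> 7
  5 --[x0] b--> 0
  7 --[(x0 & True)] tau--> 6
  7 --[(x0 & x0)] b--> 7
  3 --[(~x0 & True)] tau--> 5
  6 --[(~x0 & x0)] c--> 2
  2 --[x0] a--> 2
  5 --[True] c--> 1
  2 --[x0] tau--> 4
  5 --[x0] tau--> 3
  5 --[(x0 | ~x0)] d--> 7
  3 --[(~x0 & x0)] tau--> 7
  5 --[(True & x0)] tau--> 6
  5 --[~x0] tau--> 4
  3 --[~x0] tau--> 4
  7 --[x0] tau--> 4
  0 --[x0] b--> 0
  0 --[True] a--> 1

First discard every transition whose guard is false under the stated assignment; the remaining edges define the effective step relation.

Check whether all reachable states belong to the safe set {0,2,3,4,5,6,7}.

Allowed set {0,2,3,4,5,6,7}
Reachable = {0,1}
  0: ✓
  1: outside
counterexample path to 1: a

Answer: INVARIANT VIOLATED at state 1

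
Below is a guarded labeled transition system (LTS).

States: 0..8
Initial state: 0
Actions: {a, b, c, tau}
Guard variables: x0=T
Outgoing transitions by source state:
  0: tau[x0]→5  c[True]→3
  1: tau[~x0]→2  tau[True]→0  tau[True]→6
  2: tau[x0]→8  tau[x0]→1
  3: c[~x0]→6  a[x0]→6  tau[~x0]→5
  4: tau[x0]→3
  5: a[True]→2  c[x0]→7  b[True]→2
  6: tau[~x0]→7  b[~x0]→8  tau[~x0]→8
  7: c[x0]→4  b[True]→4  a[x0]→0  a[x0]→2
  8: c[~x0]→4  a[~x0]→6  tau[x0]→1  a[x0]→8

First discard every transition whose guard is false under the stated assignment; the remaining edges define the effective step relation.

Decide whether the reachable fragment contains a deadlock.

Answer: DEADLOCK at state 6

Working:
Reachable = {0,1,2,3,4,5,6,7,8}
  0: c→3  tau→5  [deg 2]
  1: tau→0  tau→6  [deg 2]
  2: tau→1  tau→8  [deg 2]
  3: a→6  [deg 1]
  4: tau→3  [deg 1]
  5: a→2  b→2  c→7  [deg 3]
  6: ∅  [no exit]
  7: a→0  a→2  b→4  c→4  [deg 4]
  8: a→8  tau→1  [deg 2]
Path to 6: c·a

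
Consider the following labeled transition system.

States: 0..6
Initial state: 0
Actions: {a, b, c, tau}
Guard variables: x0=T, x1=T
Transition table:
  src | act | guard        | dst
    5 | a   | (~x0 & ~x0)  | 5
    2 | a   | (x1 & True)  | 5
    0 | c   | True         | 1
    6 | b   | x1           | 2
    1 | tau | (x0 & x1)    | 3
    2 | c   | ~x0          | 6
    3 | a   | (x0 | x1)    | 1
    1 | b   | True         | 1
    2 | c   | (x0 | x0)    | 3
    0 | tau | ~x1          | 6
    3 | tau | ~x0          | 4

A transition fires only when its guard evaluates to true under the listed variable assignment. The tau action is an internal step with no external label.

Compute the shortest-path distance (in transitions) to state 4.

BFS to 4:
  Layer 0: {0}
  Layer 1: {1}
  Layer 2: {3}
4 never appears.

Answer: UNREACHABLE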